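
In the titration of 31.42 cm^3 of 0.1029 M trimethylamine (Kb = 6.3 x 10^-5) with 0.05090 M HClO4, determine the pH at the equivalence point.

n((CH3)3N) = 0.1029 x 0.03142 = 0.003233 mol; V(HClO4) at equivalence = 0.003233/0.05090 = 0.06352 L.
At equivalence the base is fully converted to (CH3)3NH+; total volume = 0.09494 L, so [(CH3)3NH+] = 0.003233/0.09494 = 0.03405 M.
Ka((CH3)3NH+) = Kw/Kb = 1.0e-14 / 6.3 x 10^-5 = 1.59e-10.
[H^+] = sqrt(Ka x [(CH3)3NH+]) = sqrt(1.59e-10 x 0.03405) = 2.32e-6 M.
pH = -log(2.32e-6) = 5.63.

5.63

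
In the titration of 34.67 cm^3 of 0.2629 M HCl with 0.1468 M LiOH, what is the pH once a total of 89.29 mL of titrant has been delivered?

12.51

n(acid) = 0.2629 x 0.03467 = 0.009115 mol; n(LiOH) added = 0.1468 x 0.08929 = 0.01311 mol.
Base is in excess by 0.01311 - 0.009115 = 0.003993 mol in a total volume of 0.1240 L.
[OH^-] = 0.003993/0.1240 = 0.03221 M, so pOH = 1.49 and pH = 14.00 - 1.49 = 12.51.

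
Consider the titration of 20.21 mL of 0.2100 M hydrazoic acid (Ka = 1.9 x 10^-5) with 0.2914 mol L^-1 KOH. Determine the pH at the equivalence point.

8.90

n(HN3) = 0.2100 x 0.02021 = 0.004244 mol; V(KOH) at equivalence = 0.004244/0.2914 = 0.01456 L.
At equivalence all the acid is converted to N3-; total volume = 0.02021 + 0.01456 = 0.03477 L, so [N3-] = 0.004244/0.03477 = 0.1220 M.
Kb = Kw/Ka = 1.0e-14 / 1.9 x 10^-5 = 5.26e-10.
[OH^-] = sqrt(Kb x [N3-]) = sqrt(5.26e-10 x 0.1220) = 8.01e-6 M.
pOH = 5.10, so pH = 14.00 - 5.10 = 8.90.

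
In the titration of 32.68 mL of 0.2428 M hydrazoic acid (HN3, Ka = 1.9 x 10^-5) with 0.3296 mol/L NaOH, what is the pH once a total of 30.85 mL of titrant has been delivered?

n(acid) = 0.2428 x 0.03268 = 0.007935 mol; n(NaOH) added = 0.3296 x 0.03085 = 0.01017 mol.
Base is in excess by 0.01017 - 0.007935 = 0.002233 mol in a total volume of 0.06353 L.
[OH^-] = 0.002233/0.06353 = 0.03516 M, so pOH = 1.45 and pH = 14.00 - 1.45 = 12.55.

12.55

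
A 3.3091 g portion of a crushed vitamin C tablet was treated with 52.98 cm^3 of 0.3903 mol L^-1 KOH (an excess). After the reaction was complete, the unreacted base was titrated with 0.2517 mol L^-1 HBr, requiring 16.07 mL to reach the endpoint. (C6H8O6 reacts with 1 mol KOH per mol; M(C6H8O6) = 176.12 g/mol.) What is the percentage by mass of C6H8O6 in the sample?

88.5%

Total n(KOH) added = 0.3903 x 0.05298 = 0.02068 mol.
n(HBr) used = 0.2517 x 0.01607 = 0.004045 mol, which equals the excess n(KOH).
So n(KOH) consumed by the sample = 0.02068 - 0.004045 = 0.01663 mol.
n(C6H8O6) = 0.01663 / 1 = 0.01663 mol.
mass C6H8O6 = 0.01663 x 176.12 = 2.929 g, so %C6H8O6 = 2.929/3.3091 x 100 = 88.5%.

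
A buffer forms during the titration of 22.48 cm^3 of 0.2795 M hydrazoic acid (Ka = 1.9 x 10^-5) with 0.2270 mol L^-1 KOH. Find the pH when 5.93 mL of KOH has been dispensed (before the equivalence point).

Initial n(HN3) = 0.2795 x 0.02248 = 0.006283 mol.
n(KOH) added = 0.2270 x 0.005930 = 0.001346 mol, converting that many moles of HN3 to N3-.
Remaining n(HN3) = 0.004937 mol; n(N3-) = 0.001346 mol.
By Henderson-Hasselbalch, pH = pKa + log([A^-]/[HA]) = 4.72 + log(0.001346/0.004937) = 4.72 + (-0.56) = 4.16.

4.16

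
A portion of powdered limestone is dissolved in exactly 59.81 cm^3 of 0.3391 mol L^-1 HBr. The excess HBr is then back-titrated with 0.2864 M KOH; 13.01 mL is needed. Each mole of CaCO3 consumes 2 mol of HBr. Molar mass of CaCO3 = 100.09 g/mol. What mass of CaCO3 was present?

0.829 g

Total n(HBr) added = 0.3391 x 0.05981 = 0.02028 mol.
n(KOH) used = 0.2864 x 0.01301 = 0.003726 mol, which equals the excess n(HBr).
So n(HBr) consumed by the sample = 0.02028 - 0.003726 = 0.01656 mol.
n(CaCO3) = 0.01656 / 2 = 0.008278 mol.
mass = 0.008278 mol x 100.09 g/mol = 0.829 g.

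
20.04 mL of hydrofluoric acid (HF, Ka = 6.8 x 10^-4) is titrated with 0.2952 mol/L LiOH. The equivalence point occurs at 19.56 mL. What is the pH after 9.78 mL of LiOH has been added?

9.78 mL is exactly half the equivalence volume (19.56/2), i.e. the half-equivalence point.
There, n(HA) = n(A^-), so pH = pKa = -log(6.8 x 10^-4) = 3.17.

3.17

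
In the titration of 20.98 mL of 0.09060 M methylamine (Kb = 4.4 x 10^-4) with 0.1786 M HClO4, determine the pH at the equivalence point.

5.93

n(CH3NH2) = 0.09060 x 0.02098 = 0.001901 mol; V(HClO4) at equivalence = 0.001901/0.1786 = 0.01064 L.
At equivalence the base is fully converted to CH3NH3+; total volume = 0.03162 L, so [CH3NH3+] = 0.001901/0.03162 = 0.06011 M.
Ka(CH3NH3+) = Kw/Kb = 1.0e-14 / 4.4 x 10^-4 = 2.27e-11.
[H^+] = sqrt(Ka x [CH3NH3+]) = sqrt(2.27e-11 x 0.06011) = 1.17e-6 M.
pH = -log(1.17e-6) = 5.93.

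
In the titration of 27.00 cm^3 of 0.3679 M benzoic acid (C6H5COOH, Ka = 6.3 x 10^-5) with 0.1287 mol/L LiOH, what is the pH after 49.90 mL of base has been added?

4.46

Initial n(C6H5COOH) = 0.3679 x 0.02700 = 0.009933 mol.
n(LiOH) added = 0.1287 x 0.04990 = 0.006422 mol, converting that many moles of C6H5COOH to C6H5COO-.
Remaining n(C6H5COOH) = 0.003511 mol; n(C6H5COO-) = 0.006422 mol.
By Henderson-Hasselbalch, pH = pKa + log([A^-]/[HA]) = 4.20 + log(0.006422/0.003511) = 4.20 + (+0.26) = 4.46.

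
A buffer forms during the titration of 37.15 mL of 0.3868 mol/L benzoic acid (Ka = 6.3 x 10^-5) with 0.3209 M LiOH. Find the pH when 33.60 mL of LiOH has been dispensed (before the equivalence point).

Initial n(C6H5COOH) = 0.3868 x 0.03715 = 0.01437 mol.
n(LiOH) added = 0.3209 x 0.03360 = 0.01078 mol, converting that many moles of C6H5COOH to C6H5COO-.
Remaining n(C6H5COOH) = 0.003587 mol; n(C6H5COO-) = 0.01078 mol.
By Henderson-Hasselbalch, pH = pKa + log([A^-]/[HA]) = 4.20 + log(0.01078/0.003587) = 4.20 + (+0.48) = 4.68.

4.68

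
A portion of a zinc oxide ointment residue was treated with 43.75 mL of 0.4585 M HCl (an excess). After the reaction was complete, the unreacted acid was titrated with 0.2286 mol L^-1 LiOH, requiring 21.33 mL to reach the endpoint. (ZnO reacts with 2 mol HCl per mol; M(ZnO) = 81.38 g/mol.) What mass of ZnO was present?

Total n(HCl) added = 0.4585 x 0.04375 = 0.02006 mol.
n(LiOH) used = 0.2286 x 0.02133 = 0.004876 mol, which equals the excess n(HCl).
So n(HCl) consumed by the sample = 0.02006 - 0.004876 = 0.01518 mol.
n(ZnO) = 0.01518 / 2 = 0.007592 mol.
mass = 0.007592 mol x 81.38 g/mol = 0.618 g.

0.618 g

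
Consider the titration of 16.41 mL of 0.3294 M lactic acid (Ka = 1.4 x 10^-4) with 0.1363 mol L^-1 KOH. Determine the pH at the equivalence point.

8.42

n(HC3H5O3) = 0.3294 x 0.01641 = 0.005405 mol; V(KOH) at equivalence = 0.005405/0.1363 = 0.03966 L.
At equivalence all the acid is converted to C3H5O3-; total volume = 0.01641 + 0.03966 = 0.05607 L, so [C3H5O3-] = 0.005405/0.05607 = 0.09641 M.
Kb = Kw/Ka = 1.0e-14 / 1.4 x 10^-4 = 7.14e-11.
[OH^-] = sqrt(Kb x [C3H5O3-]) = sqrt(7.14e-11 x 0.09641) = 2.62e-6 M.
pOH = 5.58, so pH = 14.00 - 5.58 = 8.42.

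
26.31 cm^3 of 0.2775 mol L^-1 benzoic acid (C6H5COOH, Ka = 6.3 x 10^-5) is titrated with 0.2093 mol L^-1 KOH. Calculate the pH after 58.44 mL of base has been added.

12.76

n(acid) = 0.2775 x 0.02631 = 0.007301 mol; n(KOH) added = 0.2093 x 0.05844 = 0.01223 mol.
Base is in excess by 0.01223 - 0.007301 = 0.004930 mol in a total volume of 0.08475 L.
[OH^-] = 0.004930/0.08475 = 0.05818 M, so pOH = 1.24 and pH = 14.00 - 1.24 = 12.76.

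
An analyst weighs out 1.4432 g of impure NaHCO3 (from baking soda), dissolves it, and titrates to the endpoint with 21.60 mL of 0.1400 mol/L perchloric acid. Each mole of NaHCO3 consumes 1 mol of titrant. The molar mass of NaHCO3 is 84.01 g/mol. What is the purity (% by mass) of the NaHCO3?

17.6%

n(HClO4) = 0.1400 x 0.02160 = 0.003024 mol.
n(NaHCO3) = 0.003024 / 1 = 0.003024 mol.
mass of NaHCO3 = 0.003024 x 84.01 = 0.2540 g.
% purity = 0.2540 / 1.4432 x 100 = 17.6%.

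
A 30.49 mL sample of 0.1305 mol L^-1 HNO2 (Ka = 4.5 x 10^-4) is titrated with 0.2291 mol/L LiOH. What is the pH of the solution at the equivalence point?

8.13

n(HNO2) = 0.1305 x 0.03049 = 0.003979 mol; V(LiOH) at equivalence = 0.003979/0.2291 = 0.01737 L.
At equivalence all the acid is converted to NO2-; total volume = 0.03049 + 0.01737 = 0.04786 L, so [NO2-] = 0.003979/0.04786 = 0.08314 M.
Kb = Kw/Ka = 1.0e-14 / 4.5 x 10^-4 = 2.22e-11.
[OH^-] = sqrt(Kb x [NO2-]) = sqrt(2.22e-11 x 0.08314) = 1.36e-6 M.
pOH = 5.87, so pH = 14.00 - 5.87 = 8.13.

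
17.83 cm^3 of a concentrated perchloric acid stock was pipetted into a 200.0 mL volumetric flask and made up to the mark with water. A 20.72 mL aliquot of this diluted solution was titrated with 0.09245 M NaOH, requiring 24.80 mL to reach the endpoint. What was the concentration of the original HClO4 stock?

1.24 M

n(NaOH) = 0.09245 x 0.02480 = 0.002293 mol.
n(HClO4) in the aliquot = 0.002293 mol.
[diluted HClO4] = 0.002293 / 0.02072 = 0.1107 M.
Dilution factor = 200.0/17.83 = 11.22, so [stock] = 0.1107 x 11.22 = 1.24 M.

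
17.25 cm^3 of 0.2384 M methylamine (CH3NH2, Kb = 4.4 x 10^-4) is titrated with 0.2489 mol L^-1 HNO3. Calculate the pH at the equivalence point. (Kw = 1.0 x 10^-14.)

5.78

n(CH3NH2) = 0.2384 x 0.01725 = 0.004112 mol; V(HNO3) at equivalence = 0.004112/0.2489 = 0.01652 L.
At equivalence the base is fully converted to CH3NH3+; total volume = 0.03377 L, so [CH3NH3+] = 0.004112/0.03377 = 0.1218 M.
Ka(CH3NH3+) = Kw/Kb = 1.0e-14 / 4.4 x 10^-4 = 2.27e-11.
[H^+] = sqrt(Ka x [CH3NH3+]) = sqrt(2.27e-11 x 0.1218) = 1.66e-6 M.
pH = -log(1.66e-6) = 5.78.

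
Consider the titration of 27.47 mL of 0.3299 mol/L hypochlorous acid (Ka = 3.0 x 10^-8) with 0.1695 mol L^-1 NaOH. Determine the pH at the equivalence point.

10.29

n(HClO) = 0.3299 x 0.02747 = 0.009062 mol; V(NaOH) at equivalence = 0.009062/0.1695 = 0.05347 L.
At equivalence all the acid is converted to ClO-; total volume = 0.02747 + 0.05347 = 0.08094 L, so [ClO-] = 0.009062/0.08094 = 0.1120 M.
Kb = Kw/Ka = 1.0e-14 / 3.0 x 10^-8 = 3.33e-7.
[OH^-] = sqrt(Kb x [ClO-]) = sqrt(3.33e-7 x 0.1120) = 0.000193 M.
pOH = 3.71, so pH = 14.00 - 3.71 = 10.29.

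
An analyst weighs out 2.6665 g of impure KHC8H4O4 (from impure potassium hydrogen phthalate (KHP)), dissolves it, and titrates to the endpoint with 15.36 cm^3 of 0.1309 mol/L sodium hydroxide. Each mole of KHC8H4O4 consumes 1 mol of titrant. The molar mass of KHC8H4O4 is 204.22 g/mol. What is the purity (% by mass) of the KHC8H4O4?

n(NaOH) = 0.1309 x 0.01536 = 0.002011 mol.
n(KHC8H4O4) = 0.002011 / 1 = 0.002011 mol.
mass of KHC8H4O4 = 0.002011 x 204.22 = 0.4106 g.
% purity = 0.4106 / 2.6665 x 100 = 15.4%.

15.4%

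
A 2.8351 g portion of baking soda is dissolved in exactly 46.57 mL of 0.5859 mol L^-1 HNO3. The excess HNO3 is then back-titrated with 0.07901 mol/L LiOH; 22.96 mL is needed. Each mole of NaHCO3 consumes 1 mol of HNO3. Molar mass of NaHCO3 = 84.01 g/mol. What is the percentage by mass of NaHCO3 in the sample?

Total n(HNO3) added = 0.5859 x 0.04657 = 0.02729 mol.
n(LiOH) used = 0.07901 x 0.02296 = 0.001814 mol, which equals the excess n(HNO3).
So n(HNO3) consumed by the sample = 0.02729 - 0.001814 = 0.02547 mol.
n(NaHCO3) = 0.02547 / 1 = 0.02547 mol.
mass NaHCO3 = 0.02547 x 84.01 = 2.140 g, so %NaHCO3 = 2.140/2.8351 x 100 = 75.5%.

75.5%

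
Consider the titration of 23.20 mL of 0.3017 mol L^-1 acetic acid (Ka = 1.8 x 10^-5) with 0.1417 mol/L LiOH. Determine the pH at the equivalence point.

8.86

n(CH3COOH) = 0.3017 x 0.02320 = 0.006999 mol; V(LiOH) at equivalence = 0.006999/0.1417 = 0.04940 L.
At equivalence all the acid is converted to CH3COO-; total volume = 0.02320 + 0.04940 = 0.07260 L, so [CH3COO-] = 0.006999/0.07260 = 0.09642 M.
Kb = Kw/Ka = 1.0e-14 / 1.8 x 10^-5 = 5.56e-10.
[OH^-] = sqrt(Kb x [CH3COO-]) = sqrt(5.56e-10 x 0.09642) = 7.32e-6 M.
pOH = 5.14, so pH = 14.00 - 5.14 = 8.86.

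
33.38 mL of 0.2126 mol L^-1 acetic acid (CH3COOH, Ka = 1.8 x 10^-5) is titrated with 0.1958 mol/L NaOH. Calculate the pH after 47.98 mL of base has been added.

n(acid) = 0.2126 x 0.03338 = 0.007097 mol; n(NaOH) added = 0.1958 x 0.04798 = 0.009394 mol.
Base is in excess by 0.009394 - 0.007097 = 0.002298 mol in a total volume of 0.08136 L.
[OH^-] = 0.002298/0.08136 = 0.02824 M, so pOH = 1.55 and pH = 14.00 - 1.55 = 12.45.

12.45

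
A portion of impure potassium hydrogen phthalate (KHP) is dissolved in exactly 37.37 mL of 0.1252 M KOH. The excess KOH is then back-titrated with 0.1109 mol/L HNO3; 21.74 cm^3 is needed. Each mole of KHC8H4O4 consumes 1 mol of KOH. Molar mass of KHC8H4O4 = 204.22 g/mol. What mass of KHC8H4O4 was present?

0.463 g

Total n(KOH) added = 0.1252 x 0.03737 = 0.004679 mol.
n(HNO3) used = 0.1109 x 0.02174 = 0.002411 mol, which equals the excess n(KOH).
So n(KOH) consumed by the sample = 0.004679 - 0.002411 = 0.002268 mol.
n(KHC8H4O4) = 0.002268 / 1 = 0.002268 mol.
mass = 0.002268 mol x 204.22 g/mol = 0.463 g.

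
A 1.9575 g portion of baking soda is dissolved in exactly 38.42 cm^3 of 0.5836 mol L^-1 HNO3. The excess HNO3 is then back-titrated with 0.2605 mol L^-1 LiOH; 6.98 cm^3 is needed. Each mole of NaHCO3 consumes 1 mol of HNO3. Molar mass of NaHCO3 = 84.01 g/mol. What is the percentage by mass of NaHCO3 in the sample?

88.4%

Total n(HNO3) added = 0.5836 x 0.03842 = 0.02242 mol.
n(LiOH) used = 0.2605 x 0.006980 = 0.001818 mol, which equals the excess n(HNO3).
So n(HNO3) consumed by the sample = 0.02242 - 0.001818 = 0.02060 mol.
n(NaHCO3) = 0.02060 / 1 = 0.02060 mol.
mass NaHCO3 = 0.02060 x 84.01 = 1.731 g, so %NaHCO3 = 1.731/1.9575 x 100 = 88.4%.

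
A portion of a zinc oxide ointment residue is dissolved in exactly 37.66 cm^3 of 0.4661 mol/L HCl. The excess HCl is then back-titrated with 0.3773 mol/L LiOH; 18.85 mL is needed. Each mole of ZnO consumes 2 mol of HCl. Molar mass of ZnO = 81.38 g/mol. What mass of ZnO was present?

Total n(HCl) added = 0.4661 x 0.03766 = 0.01755 mol.
n(LiOH) used = 0.3773 x 0.01885 = 0.007112 mol, which equals the excess n(HCl).
So n(HCl) consumed by the sample = 0.01755 - 0.007112 = 0.01044 mol.
n(ZnO) = 0.01044 / 2 = 0.005221 mol.
mass = 0.005221 mol x 81.38 g/mol = 0.425 g.

0.425 g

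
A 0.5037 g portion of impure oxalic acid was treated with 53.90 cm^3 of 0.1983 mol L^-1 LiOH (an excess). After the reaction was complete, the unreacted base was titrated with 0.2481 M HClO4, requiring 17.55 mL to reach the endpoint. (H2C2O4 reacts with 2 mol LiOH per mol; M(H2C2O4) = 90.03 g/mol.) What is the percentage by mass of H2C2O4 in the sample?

Total n(LiOH) added = 0.1983 x 0.05390 = 0.01069 mol.
n(HClO4) used = 0.2481 x 0.01755 = 0.004354 mol, which equals the excess n(LiOH).
So n(LiOH) consumed by the sample = 0.01069 - 0.004354 = 0.006334 mol.
n(H2C2O4) = 0.006334 / 2 = 0.003167 mol.
mass H2C2O4 = 0.003167 x 90.03 = 0.2851 g, so %H2C2O4 = 0.2851/0.5037 x 100 = 56.6%.

56.6%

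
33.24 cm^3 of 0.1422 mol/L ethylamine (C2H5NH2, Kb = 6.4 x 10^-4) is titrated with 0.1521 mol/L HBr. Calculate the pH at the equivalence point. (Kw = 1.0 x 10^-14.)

5.97

n(C2H5NH2) = 0.1422 x 0.03324 = 0.004727 mol; V(HBr) at equivalence = 0.004727/0.1521 = 0.03108 L.
At equivalence the base is fully converted to C2H5NH3+; total volume = 0.06432 L, so [C2H5NH3+] = 0.004727/0.06432 = 0.07349 M.
Ka(C2H5NH3+) = Kw/Kb = 1.0e-14 / 6.4 x 10^-4 = 1.56e-11.
[H^+] = sqrt(Ka x [C2H5NH3+]) = sqrt(1.56e-11 x 0.07349) = 1.07e-6 M.
pH = -log(1.07e-6) = 5.97.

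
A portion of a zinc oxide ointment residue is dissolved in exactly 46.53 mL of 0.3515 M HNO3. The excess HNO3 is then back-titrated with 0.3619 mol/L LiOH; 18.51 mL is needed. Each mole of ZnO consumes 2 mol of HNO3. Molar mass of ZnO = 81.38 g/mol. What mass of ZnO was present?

0.393 g

Total n(HNO3) added = 0.3515 x 0.04653 = 0.01636 mol.
n(LiOH) used = 0.3619 x 0.01851 = 0.006699 mol, which equals the excess n(HNO3).
So n(HNO3) consumed by the sample = 0.01636 - 0.006699 = 0.009657 mol.
n(ZnO) = 0.009657 / 2 = 0.004828 mol.
mass = 0.004828 mol x 81.38 g/mol = 0.393 g.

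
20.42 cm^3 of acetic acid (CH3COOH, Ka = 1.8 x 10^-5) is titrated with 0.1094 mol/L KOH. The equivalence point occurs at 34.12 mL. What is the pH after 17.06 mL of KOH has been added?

4.74

17.06 mL is exactly half the equivalence volume (34.12/2), i.e. the half-equivalence point.
There, n(HA) = n(A^-), so pH = pKa = -log(1.8 x 10^-5) = 4.74.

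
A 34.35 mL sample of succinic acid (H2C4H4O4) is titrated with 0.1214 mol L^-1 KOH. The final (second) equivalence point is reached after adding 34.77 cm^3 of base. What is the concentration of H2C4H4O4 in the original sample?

0.0614 M

n(KOH) = 0.1214 x 0.03477 = 0.004221 mol.
At the final (second) equivalence point, 2 mol OH^- react per mol H2C4H4O4, so n(H2C4H4O4) = 0.004221 / 2 = 0.002111 mol.
[H2C4H4O4] = 0.002111 / 0.03435 L = 0.0614 M.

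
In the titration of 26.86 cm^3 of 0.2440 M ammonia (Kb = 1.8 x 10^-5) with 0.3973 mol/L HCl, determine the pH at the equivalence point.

5.04

n(NH3) = 0.2440 x 0.02686 = 0.006554 mol; V(HCl) at equivalence = 0.006554/0.3973 = 0.01650 L.
At equivalence the base is fully converted to NH4+; total volume = 0.04336 L, so [NH4+] = 0.006554/0.04336 = 0.1512 M.
Ka(NH4+) = Kw/Kb = 1.0e-14 / 1.8 x 10^-5 = 5.56e-10.
[H^+] = sqrt(Ka x [NH4+]) = sqrt(5.56e-10 x 0.1512) = 9.16e-6 M.
pH = -log(9.16e-6) = 5.04.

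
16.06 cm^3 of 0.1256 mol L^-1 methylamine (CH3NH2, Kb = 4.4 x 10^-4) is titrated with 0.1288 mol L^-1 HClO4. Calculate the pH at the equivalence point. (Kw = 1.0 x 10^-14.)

5.92

n(CH3NH2) = 0.1256 x 0.01606 = 0.002017 mol; V(HClO4) at equivalence = 0.002017/0.1288 = 0.01566 L.
At equivalence the base is fully converted to CH3NH3+; total volume = 0.03172 L, so [CH3NH3+] = 0.002017/0.03172 = 0.06359 M.
Ka(CH3NH3+) = Kw/Kb = 1.0e-14 / 4.4 x 10^-4 = 2.27e-11.
[H^+] = sqrt(Ka x [CH3NH3+]) = sqrt(2.27e-11 x 0.06359) = 1.20e-6 M.
pH = -log(1.20e-6) = 5.92.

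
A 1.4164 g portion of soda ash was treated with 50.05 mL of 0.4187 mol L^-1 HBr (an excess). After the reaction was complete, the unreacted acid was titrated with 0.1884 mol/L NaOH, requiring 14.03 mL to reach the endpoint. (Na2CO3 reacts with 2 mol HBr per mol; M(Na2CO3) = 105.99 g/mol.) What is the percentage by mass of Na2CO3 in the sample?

Total n(HBr) added = 0.4187 x 0.05005 = 0.02096 mol.
n(NaOH) used = 0.1884 x 0.01403 = 0.002643 mol, which equals the excess n(HBr).
So n(HBr) consumed by the sample = 0.02096 - 0.002643 = 0.01831 mol.
n(Na2CO3) = 0.01831 / 2 = 0.009156 mol.
mass Na2CO3 = 0.009156 x 105.99 = 0.9705 g, so %Na2CO3 = 0.9705/1.4164 x 100 = 68.5%.

68.5%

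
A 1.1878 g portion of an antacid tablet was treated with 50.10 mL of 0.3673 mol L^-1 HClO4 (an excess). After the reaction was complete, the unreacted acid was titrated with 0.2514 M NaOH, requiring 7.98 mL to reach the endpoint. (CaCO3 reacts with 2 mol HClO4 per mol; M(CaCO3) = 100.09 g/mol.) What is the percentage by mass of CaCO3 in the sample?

69.1%

Total n(HClO4) added = 0.3673 x 0.05010 = 0.01840 mol.
n(NaOH) used = 0.2514 x 0.007980 = 0.002006 mol, which equals the excess n(HClO4).
So n(HClO4) consumed by the sample = 0.01840 - 0.002006 = 0.01640 mol.
n(CaCO3) = 0.01640 / 2 = 0.008198 mol.
mass CaCO3 = 0.008198 x 100.09 = 0.8205 g, so %CaCO3 = 0.8205/1.1878 x 100 = 69.1%.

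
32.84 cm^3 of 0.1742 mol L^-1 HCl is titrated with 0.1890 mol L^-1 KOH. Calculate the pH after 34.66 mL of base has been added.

n(acid) = 0.1742 x 0.03284 = 0.005721 mol; n(KOH) added = 0.1890 x 0.03466 = 0.006551 mol.
Base is in excess by 0.006551 - 0.005721 = 0.0008300 mol in a total volume of 0.06750 L.
[OH^-] = 0.0008300/0.06750 = 0.01230 M, so pOH = 1.91 and pH = 14.00 - 1.91 = 12.09.

12.09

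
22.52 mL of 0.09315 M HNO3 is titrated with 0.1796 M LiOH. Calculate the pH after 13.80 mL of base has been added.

12.02

n(acid) = 0.09315 x 0.02252 = 0.002098 mol; n(LiOH) added = 0.1796 x 0.01380 = 0.002478 mol.
Base is in excess by 0.002478 - 0.002098 = 0.0003807 mol in a total volume of 0.03632 L.
[OH^-] = 0.0003807/0.03632 = 0.01048 M, so pOH = 1.98 and pH = 14.00 - 1.98 = 12.02.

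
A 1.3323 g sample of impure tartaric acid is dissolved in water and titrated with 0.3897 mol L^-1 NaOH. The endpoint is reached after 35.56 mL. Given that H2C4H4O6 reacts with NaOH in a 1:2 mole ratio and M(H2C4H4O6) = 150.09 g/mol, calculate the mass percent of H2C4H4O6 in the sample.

78.1%

n(NaOH) = 0.3897 x 0.03556 = 0.01386 mol.
n(H2C4H4O6) = 0.01386 / 2 = 0.006929 mol.
mass of H2C4H4O6 = 0.006929 x 150.09 = 1.040 g.
% purity = 1.040 / 1.3323 x 100 = 78.1%.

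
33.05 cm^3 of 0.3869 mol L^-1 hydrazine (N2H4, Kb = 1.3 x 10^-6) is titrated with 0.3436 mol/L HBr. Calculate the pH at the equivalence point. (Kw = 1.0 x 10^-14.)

4.43

n(N2H4) = 0.3869 x 0.03305 = 0.01279 mol; V(HBr) at equivalence = 0.01279/0.3436 = 0.03721 L.
At equivalence the base is fully converted to N2H5+; total volume = 0.07026 L, so [N2H5+] = 0.01279/0.07026 = 0.1820 M.
Ka(N2H5+) = Kw/Kb = 1.0e-14 / 1.3 x 10^-6 = 7.69e-9.
[H^+] = sqrt(Ka x [N2H5+]) = sqrt(7.69e-9 x 0.1820) = 3.74e-5 M.
pH = -log(3.74e-5) = 4.43.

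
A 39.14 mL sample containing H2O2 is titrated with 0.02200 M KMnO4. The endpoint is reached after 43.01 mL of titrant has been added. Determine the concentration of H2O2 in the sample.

n(KMnO4) = 0.02200 x 0.04301 = 0.0009462 mol.
From the balanced equation, 2 mol KMnO4 reacts with 5 mol H2O2, so n(H2O2) = 0.0009462 x 5/2 = 0.002366 mol.
[H2O2] = 0.002366 / 0.03914 L = 0.0604 M.

0.0604 M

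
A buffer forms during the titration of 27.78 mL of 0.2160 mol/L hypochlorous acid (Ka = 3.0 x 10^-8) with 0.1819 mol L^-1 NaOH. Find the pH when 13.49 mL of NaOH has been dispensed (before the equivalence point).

7.36

Initial n(HClO) = 0.2160 x 0.02778 = 0.006000 mol.
n(NaOH) added = 0.1819 x 0.01349 = 0.002454 mol, converting that many moles of HClO to ClO-.
Remaining n(HClO) = 0.003547 mol; n(ClO-) = 0.002454 mol.
By Henderson-Hasselbalch, pH = pKa + log([A^-]/[HA]) = 7.52 + log(0.002454/0.003547) = 7.52 + (-0.16) = 7.36.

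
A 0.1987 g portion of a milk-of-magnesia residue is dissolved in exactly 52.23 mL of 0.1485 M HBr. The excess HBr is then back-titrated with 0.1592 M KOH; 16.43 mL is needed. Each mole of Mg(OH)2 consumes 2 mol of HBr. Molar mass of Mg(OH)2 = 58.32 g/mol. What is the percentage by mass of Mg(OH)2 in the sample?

75.4%

Total n(HBr) added = 0.1485 x 0.05223 = 0.007756 mol.
n(KOH) used = 0.1592 x 0.01643 = 0.002616 mol, which equals the excess n(HBr).
So n(HBr) consumed by the sample = 0.007756 - 0.002616 = 0.005140 mol.
n(Mg(OH)2) = 0.005140 / 2 = 0.002570 mol.
mass Mg(OH)2 = 0.002570 x 58.32 = 0.1499 g, so %Mg(OH)2 = 0.1499/0.1987 x 100 = 75.4%.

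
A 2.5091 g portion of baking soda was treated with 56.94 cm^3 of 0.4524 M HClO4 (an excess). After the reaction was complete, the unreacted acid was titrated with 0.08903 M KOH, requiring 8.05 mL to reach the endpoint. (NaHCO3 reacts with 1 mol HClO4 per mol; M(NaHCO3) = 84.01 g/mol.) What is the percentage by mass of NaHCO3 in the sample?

83.8%

Total n(HClO4) added = 0.4524 x 0.05694 = 0.02576 mol.
n(KOH) used = 0.08903 x 0.008050 = 0.0007167 mol, which equals the excess n(HClO4).
So n(HClO4) consumed by the sample = 0.02576 - 0.0007167 = 0.02504 mol.
n(NaHCO3) = 0.02504 / 1 = 0.02504 mol.
mass NaHCO3 = 0.02504 x 84.01 = 2.104 g, so %NaHCO3 = 2.104/2.5091 x 100 = 83.8%.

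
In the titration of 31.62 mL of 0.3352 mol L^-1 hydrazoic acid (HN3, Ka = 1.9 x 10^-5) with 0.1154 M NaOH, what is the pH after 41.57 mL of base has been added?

Initial n(HN3) = 0.3352 x 0.03162 = 0.01060 mol.
n(NaOH) added = 0.1154 x 0.04157 = 0.004797 mol, converting that many moles of HN3 to N3-.
Remaining n(HN3) = 0.005802 mol; n(N3-) = 0.004797 mol.
By Henderson-Hasselbalch, pH = pKa + log([A^-]/[HA]) = 4.72 + log(0.004797/0.005802) = 4.72 + (-0.08) = 4.64.

4.64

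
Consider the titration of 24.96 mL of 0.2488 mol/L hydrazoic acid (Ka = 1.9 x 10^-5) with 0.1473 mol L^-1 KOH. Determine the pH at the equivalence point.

8.84

n(HN3) = 0.2488 x 0.02496 = 0.006210 mol; V(KOH) at equivalence = 0.006210/0.1473 = 0.04216 L.
At equivalence all the acid is converted to N3-; total volume = 0.02496 + 0.04216 = 0.06712 L, so [N3-] = 0.006210/0.06712 = 0.09252 M.
Kb = Kw/Ka = 1.0e-14 / 1.9 x 10^-5 = 5.26e-10.
[OH^-] = sqrt(Kb x [N3-]) = sqrt(5.26e-10 x 0.09252) = 6.98e-6 M.
pOH = 5.16, so pH = 14.00 - 5.16 = 8.84.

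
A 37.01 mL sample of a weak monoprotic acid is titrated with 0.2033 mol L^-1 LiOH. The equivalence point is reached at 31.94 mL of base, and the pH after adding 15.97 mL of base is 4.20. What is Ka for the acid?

15.97 mL is half of the equivalence volume, so this is the half-equivalence point where [HA] = [A^-].
At half-equivalence pH = pKa, so pKa = 4.20.
Ka = 10^(-4.20) = 6.3 x 10^-5.

6.3 x 10^-5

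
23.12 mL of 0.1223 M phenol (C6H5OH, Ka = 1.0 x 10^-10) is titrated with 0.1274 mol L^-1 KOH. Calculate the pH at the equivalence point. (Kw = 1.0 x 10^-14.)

11.40

n(C6H5OH) = 0.1223 x 0.02312 = 0.002828 mol; V(KOH) at equivalence = 0.002828/0.1274 = 0.02219 L.
At equivalence all the acid is converted to C6H5O-; total volume = 0.02312 + 0.02219 = 0.04531 L, so [C6H5O-] = 0.002828/0.04531 = 0.06240 M.
Kb = Kw/Ka = 1.0e-14 / 1.0 x 10^-10 = 0.000100.
[OH^-] = sqrt(Kb x [C6H5O-]) = sqrt(0.000100 x 0.06240) = 0.00250 M.
pOH = 2.60, so pH = 14.00 - 2.60 = 11.40.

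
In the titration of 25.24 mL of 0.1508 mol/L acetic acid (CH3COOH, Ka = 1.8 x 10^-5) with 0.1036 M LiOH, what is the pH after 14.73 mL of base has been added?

4.57

Initial n(CH3COOH) = 0.1508 x 0.02524 = 0.003806 mol.
n(LiOH) added = 0.1036 x 0.01473 = 0.001526 mol, converting that many moles of CH3COOH to CH3COO-.
Remaining n(CH3COOH) = 0.002280 mol; n(CH3COO-) = 0.001526 mol.
By Henderson-Hasselbalch, pH = pKa + log([A^-]/[HA]) = 4.74 + log(0.001526/0.002280) = 4.74 + (-0.17) = 4.57.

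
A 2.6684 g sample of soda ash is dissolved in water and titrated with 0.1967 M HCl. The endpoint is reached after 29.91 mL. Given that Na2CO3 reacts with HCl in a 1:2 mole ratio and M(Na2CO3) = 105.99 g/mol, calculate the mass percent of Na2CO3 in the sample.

n(HCl) = 0.1967 x 0.02991 = 0.005883 mol.
n(Na2CO3) = 0.005883 / 2 = 0.002942 mol.
mass of Na2CO3 = 0.002942 x 105.99 = 0.3118 g.
% purity = 0.3118 / 2.6684 x 100 = 11.7%.

11.7%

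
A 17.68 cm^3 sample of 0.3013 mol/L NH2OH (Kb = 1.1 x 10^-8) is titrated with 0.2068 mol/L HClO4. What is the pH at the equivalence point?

n(NH2OH) = 0.3013 x 0.01768 = 0.005327 mol; V(HClO4) at equivalence = 0.005327/0.2068 = 0.02576 L.
At equivalence the base is fully converted to NH3OH+; total volume = 0.04344 L, so [NH3OH+] = 0.005327/0.04344 = 0.1226 M.
Ka(NH3OH+) = Kw/Kb = 1.0e-14 / 1.1 x 10^-8 = 9.09e-7.
[H^+] = sqrt(Ka x [NH3OH+]) = sqrt(9.09e-7 x 0.1226) = 0.000334 M.
pH = -log(0.000334) = 3.48.

3.48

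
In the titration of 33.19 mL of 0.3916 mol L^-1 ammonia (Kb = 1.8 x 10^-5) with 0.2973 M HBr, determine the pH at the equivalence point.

5.01

n(NH3) = 0.3916 x 0.03319 = 0.01300 mol; V(HBr) at equivalence = 0.01300/0.2973 = 0.04372 L.
At equivalence the base is fully converted to NH4+; total volume = 0.07691 L, so [NH4+] = 0.01300/0.07691 = 0.1690 M.
Ka(NH4+) = Kw/Kb = 1.0e-14 / 1.8 x 10^-5 = 5.56e-10.
[H^+] = sqrt(Ka x [NH4+]) = sqrt(5.56e-10 x 0.1690) = 9.69e-6 M.
pH = -log(9.69e-6) = 5.01.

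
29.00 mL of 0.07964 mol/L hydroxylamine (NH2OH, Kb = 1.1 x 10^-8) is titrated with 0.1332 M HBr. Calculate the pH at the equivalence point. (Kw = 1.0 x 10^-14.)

3.67

n(NH2OH) = 0.07964 x 0.02900 = 0.002310 mol; V(HBr) at equivalence = 0.002310/0.1332 = 0.01734 L.
At equivalence the base is fully converted to NH3OH+; total volume = 0.04634 L, so [NH3OH+] = 0.002310/0.04634 = 0.04984 M.
Ka(NH3OH+) = Kw/Kb = 1.0e-14 / 1.1 x 10^-8 = 9.09e-7.
[H^+] = sqrt(Ka x [NH3OH+]) = sqrt(9.09e-7 x 0.04984) = 0.000213 M.
pH = -log(0.000213) = 3.67.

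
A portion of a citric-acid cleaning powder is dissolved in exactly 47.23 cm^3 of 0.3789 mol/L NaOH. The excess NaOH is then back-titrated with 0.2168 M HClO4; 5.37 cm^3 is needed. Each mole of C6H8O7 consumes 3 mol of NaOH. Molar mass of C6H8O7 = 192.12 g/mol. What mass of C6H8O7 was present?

1.07 g

Total n(NaOH) added = 0.3789 x 0.04723 = 0.01790 mol.
n(HClO4) used = 0.2168 x 0.005370 = 0.001164 mol, which equals the excess n(NaOH).
So n(NaOH) consumed by the sample = 0.01790 - 0.001164 = 0.01673 mol.
n(C6H8O7) = 0.01673 / 3 = 0.005577 mol.
mass = 0.005577 mol x 192.12 g/mol = 1.07 g.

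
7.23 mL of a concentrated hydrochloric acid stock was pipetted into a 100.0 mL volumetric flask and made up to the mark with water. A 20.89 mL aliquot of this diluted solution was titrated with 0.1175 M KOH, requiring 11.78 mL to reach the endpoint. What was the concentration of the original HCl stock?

n(KOH) = 0.1175 x 0.01178 = 0.001384 mol.
n(HCl) in the aliquot = 0.001384 mol.
[diluted HCl] = 0.001384 / 0.02089 = 0.06626 M.
Dilution factor = 100.0/7.230 = 13.83, so [stock] = 0.06626 x 13.83 = 0.916 M.

0.916 M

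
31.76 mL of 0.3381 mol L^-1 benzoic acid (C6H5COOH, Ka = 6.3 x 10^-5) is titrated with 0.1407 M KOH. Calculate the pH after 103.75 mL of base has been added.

12.45

n(acid) = 0.3381 x 0.03176 = 0.01074 mol; n(KOH) added = 0.1407 x 0.1037 = 0.01460 mol.
Base is in excess by 0.01460 - 0.01074 = 0.003860 mol in a total volume of 0.1355 L.
[OH^-] = 0.003860/0.1355 = 0.02848 M, so pOH = 1.55 and pH = 14.00 - 1.55 = 12.45.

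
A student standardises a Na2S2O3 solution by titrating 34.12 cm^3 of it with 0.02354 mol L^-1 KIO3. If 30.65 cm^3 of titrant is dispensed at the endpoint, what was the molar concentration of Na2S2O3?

n(KIO3) = 0.02354 x 0.03065 = 0.0007215 mol.
From the balanced equation, 1 mol KIO3 reacts with 6 mol Na2S2O3, so n(Na2S2O3) = 0.0007215 x 6/1 = 0.004329 mol.
[Na2S2O3] = 0.004329 / 0.03412 L = 0.127 M.

0.127 M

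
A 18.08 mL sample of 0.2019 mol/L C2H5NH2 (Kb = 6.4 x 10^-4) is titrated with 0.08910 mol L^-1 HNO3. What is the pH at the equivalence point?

6.01

n(C2H5NH2) = 0.2019 x 0.01808 = 0.003650 mol; V(HNO3) at equivalence = 0.003650/0.08910 = 0.04097 L.
At equivalence the base is fully converted to C2H5NH3+; total volume = 0.05905 L, so [C2H5NH3+] = 0.003650/0.05905 = 0.06182 M.
Ka(C2H5NH3+) = Kw/Kb = 1.0e-14 / 6.4 x 10^-4 = 1.56e-11.
[H^+] = sqrt(Ka x [C2H5NH3+]) = sqrt(1.56e-11 x 0.06182) = 9.83e-7 M.
pH = -log(9.83e-7) = 6.01.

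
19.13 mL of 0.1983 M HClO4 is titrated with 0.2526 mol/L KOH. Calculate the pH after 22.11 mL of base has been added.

12.64

n(acid) = 0.1983 x 0.01913 = 0.003793 mol; n(KOH) added = 0.2526 x 0.02211 = 0.005585 mol.
Base is in excess by 0.005585 - 0.003793 = 0.001792 mol in a total volume of 0.04124 L.
[OH^-] = 0.001792/0.04124 = 0.04344 M, so pOH = 1.36 and pH = 14.00 - 1.36 = 12.64.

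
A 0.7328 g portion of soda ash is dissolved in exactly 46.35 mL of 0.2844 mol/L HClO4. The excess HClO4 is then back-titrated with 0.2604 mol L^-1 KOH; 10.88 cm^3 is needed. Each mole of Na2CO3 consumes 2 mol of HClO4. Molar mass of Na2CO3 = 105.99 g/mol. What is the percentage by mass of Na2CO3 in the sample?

Total n(HClO4) added = 0.2844 x 0.04635 = 0.01318 mol.
n(KOH) used = 0.2604 x 0.01088 = 0.002833 mol, which equals the excess n(HClO4).
So n(HClO4) consumed by the sample = 0.01318 - 0.002833 = 0.01035 mol.
n(Na2CO3) = 0.01035 / 2 = 0.005174 mol.
mass Na2CO3 = 0.005174 x 105.99 = 0.5484 g, so %Na2CO3 = 0.5484/0.7328 x 100 = 74.8%.

74.8%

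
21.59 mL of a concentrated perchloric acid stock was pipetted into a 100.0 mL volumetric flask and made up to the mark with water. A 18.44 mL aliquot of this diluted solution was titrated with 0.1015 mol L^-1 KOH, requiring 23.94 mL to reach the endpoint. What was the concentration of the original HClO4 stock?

n(KOH) = 0.1015 x 0.02394 = 0.002430 mol.
n(HClO4) in the aliquot = 0.002430 mol.
[diluted HClO4] = 0.002430 / 0.01844 = 0.1318 M.
Dilution factor = 100.0/21.59 = 4.632, so [stock] = 0.1318 x 4.632 = 0.610 M.

0.610 M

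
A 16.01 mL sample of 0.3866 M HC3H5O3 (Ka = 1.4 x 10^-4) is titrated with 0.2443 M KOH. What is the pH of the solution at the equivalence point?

n(HC3H5O3) = 0.3866 x 0.01601 = 0.006189 mol; V(KOH) at equivalence = 0.006189/0.2443 = 0.02534 L.
At equivalence all the acid is converted to C3H5O3-; total volume = 0.01601 + 0.02534 = 0.04135 L, so [C3H5O3-] = 0.006189/0.04135 = 0.1497 M.
Kb = Kw/Ka = 1.0e-14 / 1.4 x 10^-4 = 7.14e-11.
[OH^-] = sqrt(Kb x [C3H5O3-]) = sqrt(7.14e-11 x 0.1497) = 3.27e-6 M.
pOH = 5.49, so pH = 14.00 - 5.49 = 8.51.

8.51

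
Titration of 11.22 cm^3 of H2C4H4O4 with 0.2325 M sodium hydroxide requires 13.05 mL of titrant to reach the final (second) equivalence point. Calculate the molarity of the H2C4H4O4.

n(NaOH) = 0.2325 x 0.01305 = 0.003034 mol.
At the final (second) equivalence point, 2 mol OH^- react per mol H2C4H4O4, so n(H2C4H4O4) = 0.003034 / 2 = 0.001517 mol.
[H2C4H4O4] = 0.001517 / 0.01122 L = 0.135 M.

0.135 M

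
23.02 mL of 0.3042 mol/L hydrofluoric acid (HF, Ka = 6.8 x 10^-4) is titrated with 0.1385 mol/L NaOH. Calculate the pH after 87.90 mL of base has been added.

12.67

n(acid) = 0.3042 x 0.02302 = 0.007003 mol; n(NaOH) added = 0.1385 x 0.08790 = 0.01217 mol.
Base is in excess by 0.01217 - 0.007003 = 0.005171 mol in a total volume of 0.1109 L.
[OH^-] = 0.005171/0.1109 = 0.04662 M, so pOH = 1.33 and pH = 14.00 - 1.33 = 12.67.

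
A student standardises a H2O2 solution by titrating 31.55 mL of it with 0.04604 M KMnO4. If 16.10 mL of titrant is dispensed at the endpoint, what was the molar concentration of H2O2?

0.0587 M

n(KMnO4) = 0.04604 x 0.01610 = 0.0007412 mol.
From the balanced equation, 2 mol KMnO4 reacts with 5 mol H2O2, so n(H2O2) = 0.0007412 x 5/2 = 0.001853 mol.
[H2O2] = 0.001853 / 0.03155 L = 0.0587 M.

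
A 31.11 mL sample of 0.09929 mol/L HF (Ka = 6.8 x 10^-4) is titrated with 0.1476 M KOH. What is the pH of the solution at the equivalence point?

n(HF) = 0.09929 x 0.03111 = 0.003089 mol; V(KOH) at equivalence = 0.003089/0.1476 = 0.02093 L.
At equivalence all the acid is converted to F-; total volume = 0.03111 + 0.02093 = 0.05204 L, so [F-] = 0.003089/0.05204 = 0.05936 M.
Kb = Kw/Ka = 1.0e-14 / 6.8 x 10^-4 = 1.47e-11.
[OH^-] = sqrt(Kb x [F-]) = sqrt(1.47e-11 x 0.05936) = 9.34e-7 M.
pOH = 6.03, so pH = 14.00 - 6.03 = 7.97.

7.97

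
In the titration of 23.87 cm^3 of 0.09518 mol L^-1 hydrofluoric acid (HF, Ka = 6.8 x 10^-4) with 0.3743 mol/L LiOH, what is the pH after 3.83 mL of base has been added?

Initial n(HF) = 0.09518 x 0.02387 = 0.002272 mol.
n(LiOH) added = 0.3743 x 0.003830 = 0.001434 mol, converting that many moles of HF to F-.
Remaining n(HF) = 0.0008384 mol; n(F-) = 0.001434 mol.
By Henderson-Hasselbalch, pH = pKa + log([A^-]/[HA]) = 3.17 + log(0.001434/0.0008384) = 3.17 + (+0.23) = 3.40.

3.40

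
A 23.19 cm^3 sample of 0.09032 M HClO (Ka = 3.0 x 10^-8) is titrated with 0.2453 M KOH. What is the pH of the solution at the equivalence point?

n(HClO) = 0.09032 x 0.02319 = 0.002095 mol; V(KOH) at equivalence = 0.002095/0.2453 = 0.008539 L.
At equivalence all the acid is converted to ClO-; total volume = 0.02319 + 0.008539 = 0.03173 L, so [ClO-] = 0.002095/0.03173 = 0.06601 M.
Kb = Kw/Ka = 1.0e-14 / 3.0 x 10^-8 = 3.33e-7.
[OH^-] = sqrt(Kb x [ClO-]) = sqrt(3.33e-7 x 0.06601) = 0.000148 M.
pOH = 3.83, so pH = 14.00 - 3.83 = 10.17.

10.17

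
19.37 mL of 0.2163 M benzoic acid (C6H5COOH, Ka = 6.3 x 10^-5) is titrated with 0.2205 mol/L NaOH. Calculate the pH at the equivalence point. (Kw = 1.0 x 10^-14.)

n(C6H5COOH) = 0.2163 x 0.01937 = 0.004190 mol; V(NaOH) at equivalence = 0.004190/0.2205 = 0.01900 L.
At equivalence all the acid is converted to C6H5COO-; total volume = 0.01937 + 0.01900 = 0.03837 L, so [C6H5COO-] = 0.004190/0.03837 = 0.1092 M.
Kb = Kw/Ka = 1.0e-14 / 6.3 x 10^-5 = 1.59e-10.
[OH^-] = sqrt(Kb x [C6H5COO-]) = sqrt(1.59e-10 x 0.1092) = 4.16e-6 M.
pOH = 5.38, so pH = 14.00 - 5.38 = 8.62.

8.62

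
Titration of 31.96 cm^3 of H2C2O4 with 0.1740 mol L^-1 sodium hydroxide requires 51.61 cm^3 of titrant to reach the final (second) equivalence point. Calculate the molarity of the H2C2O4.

0.140 M

n(NaOH) = 0.1740 x 0.05161 = 0.008980 mol.
At the final (second) equivalence point, 2 mol OH^- react per mol H2C2O4, so n(H2C2O4) = 0.008980 / 2 = 0.004490 mol.
[H2C2O4] = 0.004490 / 0.03196 L = 0.140 M.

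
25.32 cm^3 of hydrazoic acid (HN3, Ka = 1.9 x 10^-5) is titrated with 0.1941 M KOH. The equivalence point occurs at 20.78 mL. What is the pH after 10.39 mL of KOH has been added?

10.39 mL is exactly half the equivalence volume (20.78/2), i.e. the half-equivalence point.
There, n(HA) = n(A^-), so pH = pKa = -log(1.9 x 10^-5) = 4.72.

4.72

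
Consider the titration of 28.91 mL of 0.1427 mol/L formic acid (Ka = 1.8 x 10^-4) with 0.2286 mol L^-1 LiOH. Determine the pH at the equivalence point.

8.34

n(HCOOH) = 0.1427 x 0.02891 = 0.004125 mol; V(LiOH) at equivalence = 0.004125/0.2286 = 0.01805 L.
At equivalence all the acid is converted to HCOO-; total volume = 0.02891 + 0.01805 = 0.04696 L, so [HCOO-] = 0.004125/0.04696 = 0.08786 M.
Kb = Kw/Ka = 1.0e-14 / 1.8 x 10^-4 = 5.56e-11.
[OH^-] = sqrt(Kb x [HCOO-]) = sqrt(5.56e-11 x 0.08786) = 2.21e-6 M.
pOH = 5.66, so pH = 14.00 - 5.66 = 8.34.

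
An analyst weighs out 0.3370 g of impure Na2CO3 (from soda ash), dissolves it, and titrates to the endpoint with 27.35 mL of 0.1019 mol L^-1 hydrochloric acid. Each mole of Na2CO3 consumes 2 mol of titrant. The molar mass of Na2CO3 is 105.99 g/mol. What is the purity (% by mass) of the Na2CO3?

n(HCl) = 0.1019 x 0.02735 = 0.002787 mol.
n(Na2CO3) = 0.002787 / 2 = 0.001393 mol.
mass of Na2CO3 = 0.001393 x 105.99 = 0.1477 g.
% purity = 0.1477 / 0.3370 x 100 = 43.8%.

43.8%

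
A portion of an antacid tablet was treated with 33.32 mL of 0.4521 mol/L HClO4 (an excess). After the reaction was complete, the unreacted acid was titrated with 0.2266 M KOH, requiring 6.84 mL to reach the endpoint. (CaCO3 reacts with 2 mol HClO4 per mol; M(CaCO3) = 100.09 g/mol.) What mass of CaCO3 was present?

Total n(HClO4) added = 0.4521 x 0.03332 = 0.01506 mol.
n(KOH) used = 0.2266 x 0.006840 = 0.001550 mol, which equals the excess n(HClO4).
So n(HClO4) consumed by the sample = 0.01506 - 0.001550 = 0.01351 mol.
n(CaCO3) = 0.01351 / 2 = 0.006757 mol.
mass = 0.006757 mol x 100.09 g/mol = 0.676 g.

0.676 g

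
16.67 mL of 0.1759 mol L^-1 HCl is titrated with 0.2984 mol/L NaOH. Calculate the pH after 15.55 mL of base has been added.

n(acid) = 0.1759 x 0.01667 = 0.002932 mol; n(NaOH) added = 0.2984 x 0.01555 = 0.004640 mol.
Base is in excess by 0.004640 - 0.002932 = 0.001708 mol in a total volume of 0.03222 L.
[OH^-] = 0.001708/0.03222 = 0.05301 M, so pOH = 1.28 and pH = 14.00 - 1.28 = 12.72.

12.72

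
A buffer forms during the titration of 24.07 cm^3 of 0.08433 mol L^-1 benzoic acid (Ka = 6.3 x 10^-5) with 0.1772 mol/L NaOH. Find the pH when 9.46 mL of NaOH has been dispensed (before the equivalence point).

Initial n(C6H5COOH) = 0.08433 x 0.02407 = 0.002030 mol.
n(NaOH) added = 0.1772 x 0.009460 = 0.001676 mol, converting that many moles of C6H5COOH to C6H5COO-.
Remaining n(C6H5COOH) = 0.0003535 mol; n(C6H5COO-) = 0.001676 mol.
By Henderson-Hasselbalch, pH = pKa + log([A^-]/[HA]) = 4.20 + log(0.001676/0.0003535) = 4.20 + (+0.68) = 4.88.

4.88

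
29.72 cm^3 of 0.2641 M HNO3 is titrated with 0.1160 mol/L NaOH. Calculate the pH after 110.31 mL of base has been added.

n(acid) = 0.2641 x 0.02972 = 0.007849 mol; n(NaOH) added = 0.1160 x 0.1103 = 0.01280 mol.
Base is in excess by 0.01280 - 0.007849 = 0.004947 mol in a total volume of 0.1400 L.
[OH^-] = 0.004947/0.1400 = 0.03533 M, so pOH = 1.45 and pH = 14.00 - 1.45 = 12.55.

12.55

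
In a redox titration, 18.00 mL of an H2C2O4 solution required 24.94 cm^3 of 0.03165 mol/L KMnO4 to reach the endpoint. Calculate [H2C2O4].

0.110 M

n(KMnO4) = 0.03165 x 0.02494 = 0.0007894 mol.
From the balanced equation, 2 mol KMnO4 reacts with 5 mol H2C2O4, so n(H2C2O4) = 0.0007894 x 5/2 = 0.001973 mol.
[H2C2O4] = 0.001973 / 0.01800 L = 0.110 M.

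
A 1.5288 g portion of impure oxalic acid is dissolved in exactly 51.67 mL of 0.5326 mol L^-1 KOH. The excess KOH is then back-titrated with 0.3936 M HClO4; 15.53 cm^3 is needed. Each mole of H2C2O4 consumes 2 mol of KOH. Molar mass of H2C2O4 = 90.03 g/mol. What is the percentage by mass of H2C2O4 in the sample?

Total n(KOH) added = 0.5326 x 0.05167 = 0.02752 mol.
n(HClO4) used = 0.3936 x 0.01553 = 0.006113 mol, which equals the excess n(KOH).
So n(KOH) consumed by the sample = 0.02752 - 0.006113 = 0.02141 mol.
n(H2C2O4) = 0.02141 / 2 = 0.01070 mol.
mass H2C2O4 = 0.01070 x 90.03 = 0.9636 g, so %H2C2O4 = 0.9636/1.5288 x 100 = 63.0%.

63.0%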